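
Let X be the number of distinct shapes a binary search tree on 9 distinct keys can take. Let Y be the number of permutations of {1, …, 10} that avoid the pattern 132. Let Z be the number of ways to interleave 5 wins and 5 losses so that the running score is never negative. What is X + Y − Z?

Rooted binary trees with 9 nodes (each child slot possibly empty) number C_9. So X = C_9 = 4862.
Permutations of [n] avoiding any single length-3 pattern are counted by C_n; here n = 10. So Y = C_10 = 16796.
Ballot sequences with n votes each where one side never trails are Dyck words, counted by C_n; here n = 5. So Z = C_5 = 42.
X + Y − Z = 4862 + 16796 − 42 = 21616.

21616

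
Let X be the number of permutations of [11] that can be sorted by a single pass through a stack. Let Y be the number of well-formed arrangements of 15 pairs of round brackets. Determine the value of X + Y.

9753631

Stack-sortable permutations are exactly the 231-avoiding ones, counted by C_n; here n = 11. So X = C_11 = 58786.
Balanced strings of n pairs of brackets are counted by C_n; here n = 15. So Y = C_15 = 9694845.
X + Y = 58786 + 9694845 = 9753631.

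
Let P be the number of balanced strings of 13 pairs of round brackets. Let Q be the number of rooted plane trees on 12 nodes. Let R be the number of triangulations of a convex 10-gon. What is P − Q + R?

685544

A balanced arrangement of 13 bracket pairs is a Dyck word of semilength 13, so the count is C_13. So P = C_13 = 742900.
A rooted plane tree on 12 nodes has 11 edges, and such trees are counted by C_11. So Q = C_11 = 58786.
A convex 10-gon is triangulated into 8 triangles, and the number of such triangulations is the Catalan number C_{10−2} = C_8. So R = C_8 = 1430.
P − Q + R = 742900 − 58786 + 1430 = 685544.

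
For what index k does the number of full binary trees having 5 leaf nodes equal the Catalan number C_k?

4

Full binary trees with 5 leaves have 5−1 = 4 internal nodes, so there are C_4 of them.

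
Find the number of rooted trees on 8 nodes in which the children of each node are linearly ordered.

A rooted plane tree on 8 nodes has 7 edges, and such trees are counted by C_7.
C_7 = 429.

429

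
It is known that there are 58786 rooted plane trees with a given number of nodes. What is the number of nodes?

Rooted ordered trees on m nodes are counted by C_{m−1}. Since C_11 = 58786, the index is 11.
So the index is 11, and the number of nodes is 11 + 1 = 12.

12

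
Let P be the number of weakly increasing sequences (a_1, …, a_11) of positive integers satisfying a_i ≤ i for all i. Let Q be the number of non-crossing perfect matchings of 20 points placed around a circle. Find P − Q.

Weakly increasing sequences with a_i ≤ i biject with Dyck paths of semilength 11, so there are C_11. So P = C_11 = 58786.
Pairing 20 circle points by 10 non-crossing chords gives C_10 matchings. So Q = C_10 = 16796.
P − Q = 58786 − 16796 = 41990.

41990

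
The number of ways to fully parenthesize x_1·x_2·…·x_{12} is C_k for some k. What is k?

Parenthesizations of m factors correspond to full binary trees with m leaves, counted by C_{m−1}; m = 12 gives C_11.

11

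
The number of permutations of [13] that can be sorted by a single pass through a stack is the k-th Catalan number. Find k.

13

Stack-sortable permutations are exactly the 231-avoiding ones, counted by C_n; here n = 13.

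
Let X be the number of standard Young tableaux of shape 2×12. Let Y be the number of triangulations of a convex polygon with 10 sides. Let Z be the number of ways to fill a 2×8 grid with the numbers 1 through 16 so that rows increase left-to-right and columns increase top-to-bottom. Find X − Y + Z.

Standard Young tableaux of shape 2×n are counted by C_n; here n = 12. So X = C_12 = 208012.
Triangulations of a convex m-gon are counted by C_{m−2}; with m = 10 this is C_8. So Y = C_8 = 1430.
By the hook-length formula (or a Dyck-path bijection), SYT of shape 2×8 number C_8. So Z = C_8 = 1430.
X − Y + Z = 208012 − 1430 + 1430 = 208012.

208012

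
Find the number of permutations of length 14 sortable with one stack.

2674440

By Knuth's characterisation, the stack-sortable permutations of length 14 are the 231-avoiders, numbering C_14.
C_14 = C(28,14)/15 = 40116600/15 = 2674440.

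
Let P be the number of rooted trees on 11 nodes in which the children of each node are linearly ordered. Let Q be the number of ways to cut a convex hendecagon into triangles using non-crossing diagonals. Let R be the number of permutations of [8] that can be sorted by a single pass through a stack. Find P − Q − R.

A rooted plane tree on 11 nodes has 10 edges, and such trees are counted by C_10. So P = C_10 = 16796.
A convex 11-gon is triangulated into 9 triangles, and the number of such triangulations is the Catalan number C_{11−2} = C_9. So Q = C_9 = 4862.
By Knuth's characterisation, the stack-sortable permutations of length 8 are the 231-avoiders, numbering C_8. So R = C_8 = 1430.
P − Q − R = 16796 − 4862 − 1430 = 10504.

10504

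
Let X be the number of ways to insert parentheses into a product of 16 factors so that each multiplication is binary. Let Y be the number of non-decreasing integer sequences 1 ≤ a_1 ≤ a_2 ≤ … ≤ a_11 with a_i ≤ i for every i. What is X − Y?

Parenthesizations of m factors correspond to full binary trees with m leaves, counted by C_{m−1}; m = 16 gives C_15. So X = C_15 = 9694845.
Weakly increasing sequences with a_i ≤ i biject with Dyck paths of semilength 11, so there are C_11. So Y = C_11 = 58786.
X − Y = 9694845 − 58786 = 9636059.

9636059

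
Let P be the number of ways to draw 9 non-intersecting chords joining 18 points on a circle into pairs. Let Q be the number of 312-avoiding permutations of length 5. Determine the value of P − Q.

Non-crossing perfect matchings of 2n points on a circle are counted by C_n; with 18 points, n = 9. So P = C_9 = 4862.
For any fixed pattern of length 3, the pattern-avoiding permutations of [5] number C_5. So Q = C_5 = 42.
P − Q = 4862 − 42 = 4820.

4820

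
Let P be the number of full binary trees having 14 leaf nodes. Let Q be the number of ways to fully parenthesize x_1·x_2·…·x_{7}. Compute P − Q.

A full binary tree with L leaves has L−1 internal nodes and is counted by C_{L−1}; L = 14 gives C_13. So P = C_13 = 742900.
Bracketing 7 factors into binary products is counted by C_{7−1} = C_6. So Q = C_6 = 132.
P − Q = 742900 − 132 = 742768.

742768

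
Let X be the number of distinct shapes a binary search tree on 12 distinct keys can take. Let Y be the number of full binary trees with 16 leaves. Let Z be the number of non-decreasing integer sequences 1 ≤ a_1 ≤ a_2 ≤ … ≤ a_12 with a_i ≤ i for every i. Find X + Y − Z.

9694845

Rooted binary trees with 12 nodes (each child slot possibly empty) number C_12. So X = C_12 = 208012.
A full binary tree with L leaves has L−1 internal nodes and is counted by C_{L−1}; L = 16 gives C_15. So Y = C_15 = 9694845.
Weakly increasing sequences with a_i ≤ i biject with Dyck paths of semilength 12, so there are C_12. So Z = C_12 = 208012.
X + Y − Z = 208012 + 9694845 − 208012 = 9694845.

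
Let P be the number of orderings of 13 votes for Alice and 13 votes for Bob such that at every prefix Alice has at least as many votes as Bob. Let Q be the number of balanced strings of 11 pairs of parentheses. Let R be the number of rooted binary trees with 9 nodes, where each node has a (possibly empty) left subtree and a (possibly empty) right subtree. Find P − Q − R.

679252

Ballot sequences with n votes each where one side never trails are Dyck words, counted by C_n; here n = 13. So P = C_13 = 742900.
With 11 pairs the number of balanced bracket strings is the Catalan number C_11. So Q = C_11 = 58786.
There are C_n binary search tree shapes on n keys; with n = 9 that is C_9. So R = C_9 = 4862.
P − Q − R = 742900 − 58786 − 4862 = 679252.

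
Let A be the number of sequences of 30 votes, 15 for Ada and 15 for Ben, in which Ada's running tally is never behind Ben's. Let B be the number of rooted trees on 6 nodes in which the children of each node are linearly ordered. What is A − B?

9694803

Reading a vote for the leader as '(' and for the other as ')' turns such a sequence into a balanced string of 15 pairs, so the count is C_15. So A = C_15 = 9694845.
Rooted ordered (plane) trees on m nodes have m−1 edges and are counted by C_{m−1}; m = 6 gives C_5. So B = C_5 = 42.
A − B = 9694845 − 42 = 9694803.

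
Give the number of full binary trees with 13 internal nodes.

742900

Full binary trees with n internal nodes are counted by C_n; here n = 13.
C_13 = 742900.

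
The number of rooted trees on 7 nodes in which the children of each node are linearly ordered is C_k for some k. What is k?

6

Rooted ordered (plane) trees on m nodes have m−1 edges and are counted by C_{m−1}; m = 7 gives C_6.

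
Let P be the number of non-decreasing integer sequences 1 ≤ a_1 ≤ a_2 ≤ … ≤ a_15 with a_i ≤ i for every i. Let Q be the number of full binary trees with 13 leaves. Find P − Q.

Such sub-staircase sequences of length n are counted by C_n; here n = 15. So P = C_15 = 9694845.
A full binary tree with L leaves has L−1 internal nodes and is counted by C_{L−1}; L = 13 gives C_12. So Q = C_12 = 208012.
P − Q = 9694845 − 208012 = 9486833.

9486833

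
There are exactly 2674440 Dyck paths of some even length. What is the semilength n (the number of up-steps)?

Dyck paths of semilength n are counted by C_n; 2674440 = C_14.

14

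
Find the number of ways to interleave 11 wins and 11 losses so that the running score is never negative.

Ballot sequences with n votes each where one side never trails are Dyck words, counted by C_n; here n = 11.
C_11 = 58786.

58786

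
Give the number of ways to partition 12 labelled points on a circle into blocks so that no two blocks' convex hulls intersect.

Non-crossing partitions of an n-element set are counted by C_n; here n = 12.
C_12 = C(24,12)/13 = 2704156/13 = 208012.

208012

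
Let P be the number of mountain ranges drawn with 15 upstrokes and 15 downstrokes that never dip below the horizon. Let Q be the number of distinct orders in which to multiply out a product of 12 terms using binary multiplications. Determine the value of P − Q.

Dyck paths of semilength n (length 2n) are counted by C_n; here n = 15. So P = C_15 = 9694845.
Ways to associate a product of 12 factors correspond to binary trees on 12 leaves, so the count is C_11. So Q = C_11 = 58786.
P − Q = 9694845 − 58786 = 9636059.

9636059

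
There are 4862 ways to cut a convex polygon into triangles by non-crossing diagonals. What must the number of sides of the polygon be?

Triangulations of a convex m-gon are counted by C_{m−2}, and C_9 = 4862.
So m − 2 = 9, giving m = 11 sides.

11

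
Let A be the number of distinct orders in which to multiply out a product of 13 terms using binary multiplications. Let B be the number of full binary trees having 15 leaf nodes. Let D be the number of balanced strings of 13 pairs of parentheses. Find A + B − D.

2139552

Parenthesizations of m factors correspond to full binary trees with m leaves, counted by C_{m−1}; m = 13 gives C_12. So A = C_12 = 208012.
A full binary tree with L leaves has L−1 internal nodes and is counted by C_{L−1}; L = 15 gives C_14. So B = C_14 = 2674440.
With 13 pairs the number of balanced bracket strings is the Catalan number C_13. So D = C_13 = 742900.
A + B − D = 208012 + 2674440 − 742900 = 2139552.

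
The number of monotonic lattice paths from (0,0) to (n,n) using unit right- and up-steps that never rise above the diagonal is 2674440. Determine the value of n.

Such diagonal-avoiding paths in an n×n grid are counted by C_n, and C_14 = 2674440.

14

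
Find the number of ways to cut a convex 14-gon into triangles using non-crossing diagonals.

A convex 14-gon is triangulated into 12 triangles, and the number of such triangulations is the Catalan number C_{14−2} = C_12.
C_12 = C(24,12)/13 = 2704156/13 = 208012.

208012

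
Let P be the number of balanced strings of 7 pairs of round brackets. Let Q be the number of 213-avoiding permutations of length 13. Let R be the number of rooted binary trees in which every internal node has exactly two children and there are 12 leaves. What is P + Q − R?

A balanced arrangement of 7 bracket pairs is a Dyck word of semilength 7, so the count is C_7. So P = C_7 = 429.
For any fixed pattern of length 3, the pattern-avoiding permutations of [13] number C_13. So Q = C_13 = 742900.
A full binary tree with L leaves has L−1 internal nodes and is counted by C_{L−1}; L = 12 gives C_11. So R = C_11 = 58786.
P + Q − R = 429 + 742900 − 58786 = 684543.

684543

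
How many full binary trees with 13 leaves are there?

208012

A full binary tree with L leaves has L−1 internal nodes and is counted by C_{L−1}; L = 13 gives C_12.
C_12 = C(24,12)/13 = 2704156/13 = 208012.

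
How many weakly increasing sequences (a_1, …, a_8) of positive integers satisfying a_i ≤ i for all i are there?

Weakly increasing sequences with a_i ≤ i biject with Dyck paths of semilength 8, so there are C_8.
C_8 = C_7 · 2(2·7+1)/(7+2) = 429 · 30/9 = 1430.

1430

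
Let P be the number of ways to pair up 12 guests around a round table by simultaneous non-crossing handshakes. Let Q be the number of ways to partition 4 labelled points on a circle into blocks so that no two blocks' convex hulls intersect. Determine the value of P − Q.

118

Non-crossing handshake pairings of 2n people are counted by C_n; 12 people gives n = 6. So P = C_6 = 132.
Non-crossing partitions of an n-element set are counted by C_n; here n = 4. So Q = C_4 = 14.
P − Q = 132 − 14 = 118.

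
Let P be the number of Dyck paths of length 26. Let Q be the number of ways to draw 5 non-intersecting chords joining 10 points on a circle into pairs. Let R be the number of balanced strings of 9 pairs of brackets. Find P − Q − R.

737996

Paths of 13 up- and 13 down-steps that never dip below the axis are Dyck paths; their count is C_13. So P = C_13 = 742900.
Pairing 10 circle points by 5 non-crossing chords gives C_5 matchings. So Q = C_5 = 42.
A balanced arrangement of 9 bracket pairs is a Dyck word of semilength 9, so the count is C_9. So R = C_9 = 4862.
P − Q − R = 742900 − 42 − 4862 = 737996.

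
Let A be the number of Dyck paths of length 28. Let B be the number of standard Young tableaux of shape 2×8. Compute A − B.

A Dyck path with 14 up-steps and 14 down-steps has semilength 14, so there are C_14 of them. So A = C_14 = 2674440.
Standard Young tableaux of shape 2×n are counted by C_n; here n = 8. So B = C_8 = 1430.
A − B = 2674440 − 1430 = 2673010.

2673010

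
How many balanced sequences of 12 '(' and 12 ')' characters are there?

With 12 pairs the number of balanced bracket strings is the Catalan number C_12.
C_12 = C_11 · 2(2·11+1)/(11+2) = 58786 · 46/13 = 208012.

208012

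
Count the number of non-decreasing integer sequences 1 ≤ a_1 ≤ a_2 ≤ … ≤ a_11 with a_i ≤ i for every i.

58786

Weakly increasing sequences with a_i ≤ i biject with Dyck paths of semilength 11, so there are C_11.
C_11 = C_10 · 2(2·10+1)/(10+2) = 16796 · 42/12 = 58786.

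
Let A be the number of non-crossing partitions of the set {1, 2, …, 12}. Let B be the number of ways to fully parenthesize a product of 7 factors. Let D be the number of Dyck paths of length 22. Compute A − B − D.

149094

The non-crossing partitions of [12] form a lattice of size C_12. So A = C_12 = 208012.
Parenthesizations of m factors correspond to full binary trees with m leaves, counted by C_{m−1}; m = 7 gives C_6. So B = C_6 = 132.
Dyck paths of semilength n (length 2n) are counted by C_n; here n = 11. So D = C_11 = 58786.
A − B − D = 208012 − 132 − 58786 = 149094.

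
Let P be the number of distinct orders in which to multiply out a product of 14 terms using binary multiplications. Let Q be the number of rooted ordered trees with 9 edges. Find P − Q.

Bracketing 14 factors into binary products is counted by C_{14−1} = C_13. So P = C_13 = 742900.
A rooted plane tree with 9 edges has 10 nodes, and the count is C_9. So Q = C_9 = 4862.
P − Q = 742900 − 4862 = 738038.

738038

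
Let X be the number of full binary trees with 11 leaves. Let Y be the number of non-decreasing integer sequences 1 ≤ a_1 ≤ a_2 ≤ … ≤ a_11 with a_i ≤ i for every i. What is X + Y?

Full binary trees with 11 leaves have 11−1 = 10 internal nodes, so there are C_10 of them. So X = C_10 = 16796.
Such sub-staircase sequences of length n are counted by C_n; here n = 11. So Y = C_11 = 58786.
X + Y = 16796 + 58786 = 75582.

75582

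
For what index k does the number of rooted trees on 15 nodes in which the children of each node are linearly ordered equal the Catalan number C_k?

14

Rooted ordered (plane) trees on m nodes have m−1 edges and are counted by C_{m−1}; m = 15 gives C_14.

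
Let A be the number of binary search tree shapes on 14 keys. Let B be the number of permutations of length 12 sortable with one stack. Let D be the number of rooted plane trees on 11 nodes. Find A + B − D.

2865656

There are C_n binary search tree shapes on n keys; with n = 14 that is C_14. So A = C_14 = 2674440.
Stack-sortable permutations are exactly the 231-avoiding ones, counted by C_n; here n = 12. So B = C_12 = 208012.
Rooted ordered (plane) trees on m nodes have m−1 edges and are counted by C_{m−1}; m = 11 gives C_10. So D = C_10 = 16796.
A + B − D = 2674440 + 208012 − 16796 = 2865656.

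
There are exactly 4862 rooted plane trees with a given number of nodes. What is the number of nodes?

Rooted ordered trees on m nodes are counted by C_{m−1}. The Catalan number equal to 4862 is C_9.
So the index is 9, and the number of nodes is 9 + 1 = 10.

10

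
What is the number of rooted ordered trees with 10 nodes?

4862

Rooted ordered (plane) trees on m nodes have m−1 edges and are counted by C_{m−1}; m = 10 gives C_9.
C_9 = C_8 · 2(2·8+1)/(8+2) = 1430 · 34/10 = 4862.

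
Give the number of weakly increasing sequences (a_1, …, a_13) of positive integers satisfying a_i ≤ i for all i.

Such sub-staircase sequences of length n are counted by C_n; here n = 13.
C_13 = C_12 · 2(2·12+1)/(12+2) = 208012 · 50/14 = 742900.

742900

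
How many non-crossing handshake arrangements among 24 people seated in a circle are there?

208012

With 24 = 2·12 people, non-crossing handshake pairings are non-crossing perfect matchings on a circle, counted by C_12.
C_12 = 208012.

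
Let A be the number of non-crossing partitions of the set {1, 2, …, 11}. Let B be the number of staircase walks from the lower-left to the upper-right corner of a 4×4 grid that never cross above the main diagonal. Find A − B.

58772

Non-crossing partitions of an n-element set are counted by C_n; here n = 11. So A = C_11 = 58786.
Sub-diagonal monotone paths from (0,0) to (4,4) biject with Dyck paths of semilength 4, giving C_4. So B = C_4 = 14.
A − B = 58786 − 14 = 58772.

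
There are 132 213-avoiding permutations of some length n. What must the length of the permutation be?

6

Permutations of [n] avoiding a fixed length-3 pattern are counted by C_n. The Catalan number equal to 132 is C_6.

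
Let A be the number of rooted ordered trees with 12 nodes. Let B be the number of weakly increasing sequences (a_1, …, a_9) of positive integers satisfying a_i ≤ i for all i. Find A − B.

Rooted ordered (plane) trees on m nodes have m−1 edges and are counted by C_{m−1}; m = 12 gives C_11. So A = C_11 = 58786.
Weakly increasing sequences with a_i ≤ i biject with Dyck paths of semilength 9, so there are C_9. So B = C_9 = 4862.
A − B = 58786 − 4862 = 53924.

53924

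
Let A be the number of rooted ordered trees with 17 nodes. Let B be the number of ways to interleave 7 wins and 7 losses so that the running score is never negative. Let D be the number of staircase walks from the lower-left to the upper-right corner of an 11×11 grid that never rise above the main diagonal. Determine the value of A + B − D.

35299313

A rooted plane tree on 17 nodes has 16 edges, and such trees are counted by C_16. So A = C_16 = 35357670.
Ballot sequences with n votes each where one side never trails are Dyck words, counted by C_n; here n = 7. So B = C_7 = 429.
Sub-diagonal monotone paths from (0,0) to (11,11) biject with Dyck paths of semilength 11, giving C_11. So D = C_11 = 58786.
A + B − D = 35357670 + 429 − 58786 = 35299313.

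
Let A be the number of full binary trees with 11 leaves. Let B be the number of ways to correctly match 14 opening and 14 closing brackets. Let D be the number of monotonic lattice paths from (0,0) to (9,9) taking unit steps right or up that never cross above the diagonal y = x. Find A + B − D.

Full binary trees with 11 leaves have 11−1 = 10 internal nodes, so there are C_10 of them. So A = C_10 = 16796.
With 14 pairs the number of balanced bracket strings is the Catalan number C_14. So B = C_14 = 2674440.
Sub-diagonal monotone paths from (0,0) to (9,9) biject with Dyck paths of semilength 9, giving C_9. So D = C_9 = 4862.
A + B − D = 16796 + 2674440 − 4862 = 2686374.

2686374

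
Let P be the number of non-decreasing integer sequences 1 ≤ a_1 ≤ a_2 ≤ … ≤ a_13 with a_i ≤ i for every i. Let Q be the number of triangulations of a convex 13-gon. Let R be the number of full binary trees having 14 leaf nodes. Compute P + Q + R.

Such sub-staircase sequences of length n are counted by C_n; here n = 13. So P = C_13 = 742900.
A convex 13-gon is triangulated into 11 triangles, and the number of such triangulations is the Catalan number C_{13−2} = C_11. So Q = C_11 = 58786.
A full binary tree with L leaves has L−1 internal nodes and is counted by C_{L−1}; L = 14 gives C_13. So R = C_13 = 742900.
P + Q + R = 742900 + 58786 + 742900 = 1544586.

1544586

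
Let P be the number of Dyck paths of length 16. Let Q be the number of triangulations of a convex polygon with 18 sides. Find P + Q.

Paths of 8 up- and 8 down-steps that never dip below the axis are Dyck paths; their count is C_8. So P = C_8 = 1430.
A convex 18-gon is triangulated into 16 triangles, and the number of such triangulations is the Catalan number C_{18−2} = C_16. So Q = C_16 = 35357670.
P + Q = 1430 + 35357670 = 35359100.

35359100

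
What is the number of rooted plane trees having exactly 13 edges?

742900

A rooted plane tree with 13 edges has 14 nodes, and the count is C_13.
C_13 = C_12 · 2(2·12+1)/(12+2) = 208012 · 50/14 = 742900.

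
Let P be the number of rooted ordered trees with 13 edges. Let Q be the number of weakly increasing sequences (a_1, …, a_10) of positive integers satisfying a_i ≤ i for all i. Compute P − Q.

726104

Rooted ordered trees with n edges are counted by C_n; here n = 13. So P = C_13 = 742900.
Such sub-staircase sequences of length n are counted by C_n; here n = 10. So Q = C_10 = 16796.
P − Q = 742900 − 16796 = 726104.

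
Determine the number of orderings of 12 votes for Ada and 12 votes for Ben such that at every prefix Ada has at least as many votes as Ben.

208012

Ballot sequences with n votes each where one side never trails are Dyck words, counted by C_n; here n = 12.
C_12 = C(24,12)/13 = 2704156/13 = 208012.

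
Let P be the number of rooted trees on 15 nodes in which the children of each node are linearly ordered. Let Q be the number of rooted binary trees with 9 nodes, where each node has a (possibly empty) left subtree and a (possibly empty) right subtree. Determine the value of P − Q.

A rooted plane tree on 15 nodes has 14 edges, and such trees are counted by C_14. So P = C_14 = 2674440.
Binary trees (left/right distinguished) on n nodes are counted by C_n; here n = 9. So Q = C_9 = 4862.
P − Q = 2674440 − 4862 = 2669578.

2669578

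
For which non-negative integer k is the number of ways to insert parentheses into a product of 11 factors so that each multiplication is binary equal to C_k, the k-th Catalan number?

Ways to associate a product of 11 factors correspond to binary trees on 11 leaves, so the count is C_10.

10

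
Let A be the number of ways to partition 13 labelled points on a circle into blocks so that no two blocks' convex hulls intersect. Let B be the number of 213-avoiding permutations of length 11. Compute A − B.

684114

The non-crossing partitions of [13] form a lattice of size C_13. So A = C_13 = 742900.
Permutations of [n] avoiding any single length-3 pattern are counted by C_n; here n = 11. So B = C_11 = 58786.
A − B = 742900 − 58786 = 684114.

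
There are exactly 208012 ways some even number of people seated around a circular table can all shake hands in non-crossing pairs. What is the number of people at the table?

Non-crossing handshake pairings of 2n people are counted by C_n; 208012 = C_12.
So n = 12, and there are 2n = 24 people.

24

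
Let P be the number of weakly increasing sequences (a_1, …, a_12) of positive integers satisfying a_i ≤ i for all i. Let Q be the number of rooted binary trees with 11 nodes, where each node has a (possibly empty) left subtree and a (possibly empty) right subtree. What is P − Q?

149226

Weakly increasing sequences with a_i ≤ i biject with Dyck paths of semilength 12, so there are C_12. So P = C_12 = 208012.
There are C_n binary search tree shapes on n keys; with n = 11 that is C_11. So Q = C_11 = 58786.
P − Q = 208012 − 58786 = 149226.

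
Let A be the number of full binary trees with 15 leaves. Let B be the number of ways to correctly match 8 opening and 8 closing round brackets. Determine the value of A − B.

A full binary tree with L leaves has L−1 internal nodes and is counted by C_{L−1}; L = 15 gives C_14. So A = C_14 = 2674440.
With 8 pairs the number of balanced bracket strings is the Catalan number C_8. So B = C_8 = 1430.
A − B = 2674440 − 1430 = 2673010.

2673010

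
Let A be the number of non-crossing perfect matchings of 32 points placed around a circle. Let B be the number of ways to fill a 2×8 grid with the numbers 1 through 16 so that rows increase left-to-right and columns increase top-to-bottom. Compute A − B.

35356240

Pairing 32 circle points by 16 non-crossing chords gives C_16 matchings. So A = C_16 = 35357670.
By the hook-length formula (or a Dyck-path bijection), SYT of shape 2×8 number C_8. So B = C_8 = 1430.
A − B = 35357670 − 1430 = 35356240.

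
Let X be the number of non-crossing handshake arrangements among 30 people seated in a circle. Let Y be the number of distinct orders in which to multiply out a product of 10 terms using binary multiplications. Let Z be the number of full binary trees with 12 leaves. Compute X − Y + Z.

With 30 = 2·15 people, non-crossing handshake pairings are non-crossing perfect matchings on a circle, counted by C_15. So X = C_15 = 9694845.
Bracketing 10 factors into binary products is counted by C_{10−1} = C_9. So Y = C_9 = 4862.
Full binary trees with 12 leaves have 12−1 = 11 internal nodes, so there are C_11 of them. So Z = C_11 = 58786.
X − Y + Z = 9694845 − 4862 + 58786 = 9748769.

9748769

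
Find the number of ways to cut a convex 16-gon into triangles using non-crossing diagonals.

The number of triangulations of a 16-gon is the Catalan number C_14 (index = sides − 2).
C_14 = C(28,14)/15 = 40116600/15 = 2674440.

2674440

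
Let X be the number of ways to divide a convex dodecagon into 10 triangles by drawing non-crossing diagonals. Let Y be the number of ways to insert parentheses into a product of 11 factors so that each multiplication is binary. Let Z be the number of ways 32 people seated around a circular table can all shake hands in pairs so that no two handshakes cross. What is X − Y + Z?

35357670

The number of triangulations of a 12-gon is the Catalan number C_10 (index = sides − 2). So X = C_10 = 16796.
Parenthesizations of m factors correspond to full binary trees with m leaves, counted by C_{m−1}; m = 11 gives C_10. So Y = C_10 = 16796.
With 32 = 2·16 people, non-crossing handshake pairings are non-crossing perfect matchings on a circle, counted by C_16. So Z = C_16 = 35357670.
X − Y + Z = 16796 − 16796 + 35357670 = 35357670.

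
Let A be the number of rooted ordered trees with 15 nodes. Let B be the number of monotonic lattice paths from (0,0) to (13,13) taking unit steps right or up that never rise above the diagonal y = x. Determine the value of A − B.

A rooted plane tree on 15 nodes has 14 edges, and such trees are counted by C_14. So A = C_14 = 2674440.
Monotone paths in an n×n grid that stay weakly below the diagonal are counted by C_n; here n = 13. So B = C_13 = 742900.
A − B = 2674440 − 742900 = 1931540.

1931540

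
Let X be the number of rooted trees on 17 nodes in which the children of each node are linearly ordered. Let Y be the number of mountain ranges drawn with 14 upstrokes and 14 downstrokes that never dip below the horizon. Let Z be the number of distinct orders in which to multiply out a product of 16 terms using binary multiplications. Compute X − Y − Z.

22988385

A rooted plane tree on 17 nodes has 16 edges, and such trees are counted by C_16. So X = C_16 = 35357670.
A Dyck path with 14 up-steps and 14 down-steps has semilength 14, so there are C_14 of them. So Y = C_14 = 2674440.
Parenthesizations of m factors correspond to full binary trees with m leaves, counted by C_{m−1}; m = 16 gives C_15. So Z = C_15 = 9694845.
X − Y − Z = 35357670 − 2674440 − 9694845 = 22988385.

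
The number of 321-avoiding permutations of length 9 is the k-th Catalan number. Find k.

Permutations of [n] avoiding any single length-3 pattern are counted by C_n; here n = 9.

9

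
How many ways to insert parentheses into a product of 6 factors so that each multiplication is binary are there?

Ways to associate a product of 6 factors correspond to binary trees on 6 leaves, so the count is C_5.
C_5 = C(10,5)/6 = 252/6 = 42.

42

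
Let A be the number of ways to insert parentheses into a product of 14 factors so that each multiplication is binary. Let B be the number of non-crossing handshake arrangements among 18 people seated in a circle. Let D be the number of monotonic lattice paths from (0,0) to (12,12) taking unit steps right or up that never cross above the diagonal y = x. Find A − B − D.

530026

Bracketing 14 factors into binary products is counted by C_{14−1} = C_13. So A = C_13 = 742900.
Non-crossing handshake pairings of 2n people are counted by C_n; 18 people gives n = 9. So B = C_9 = 4862.
Monotone paths in an n×n grid that stay weakly below the diagonal are counted by C_n; here n = 12. So D = C_12 = 208012.
A − B − D = 742900 − 4862 − 208012 = 530026.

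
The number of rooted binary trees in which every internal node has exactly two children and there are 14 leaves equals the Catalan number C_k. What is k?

Full binary trees with 14 leaves have 14−1 = 13 internal nodes, so there are C_13 of them.

13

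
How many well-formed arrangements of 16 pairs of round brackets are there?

A balanced arrangement of 16 bracket pairs is a Dyck word of semilength 16, so the count is C_16.
C_16 = C_15 · 2(2·15+1)/(15+2) = 9694845 · 62/17 = 35357670.

35357670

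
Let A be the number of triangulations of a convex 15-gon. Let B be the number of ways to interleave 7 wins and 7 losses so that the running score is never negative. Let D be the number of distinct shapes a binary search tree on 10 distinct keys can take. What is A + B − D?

The number of triangulations of a 15-gon is the Catalan number C_13 (index = sides − 2). So A = C_13 = 742900.
Reading a vote for the leader as '(' and for the other as ')' turns such a sequence into a balanced string of 7 pairs, so the count is C_7. So B = C_7 = 429.
Binary trees (left/right distinguished) on n nodes are counted by C_n; here n = 10. So D = C_10 = 16796.
A + B − D = 742900 + 429 − 16796 = 726533.

726533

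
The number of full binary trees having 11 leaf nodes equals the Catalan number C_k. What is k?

Full binary trees with 11 leaves have 11−1 = 10 internal nodes, so there are C_10 of them.

10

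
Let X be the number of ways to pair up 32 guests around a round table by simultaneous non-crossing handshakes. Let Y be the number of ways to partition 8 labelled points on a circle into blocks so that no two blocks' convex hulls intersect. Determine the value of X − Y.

35356240

Non-crossing handshake pairings of 2n people are counted by C_n; 32 people gives n = 16. So X = C_16 = 35357670.
Non-crossing partitions of an n-element set are counted by C_n; here n = 8. So Y = C_8 = 1430.
X − Y = 35357670 − 1430 = 35356240.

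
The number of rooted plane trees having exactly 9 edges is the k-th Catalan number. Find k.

9

Rooted ordered trees with n edges are counted by C_n; here n = 9.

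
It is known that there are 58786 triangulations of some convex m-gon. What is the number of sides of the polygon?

Triangulations of a convex m-gon are counted by C_{m−2}, and C_11 = 58786.
So m − 2 = 11, giving m = 13 sides.

13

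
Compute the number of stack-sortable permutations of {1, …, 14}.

2674440

Stack-sortable permutations are exactly the 231-avoiding ones, counted by C_n; here n = 14.
C_14 = C(28,14)/15 = 40116600/15 = 2674440.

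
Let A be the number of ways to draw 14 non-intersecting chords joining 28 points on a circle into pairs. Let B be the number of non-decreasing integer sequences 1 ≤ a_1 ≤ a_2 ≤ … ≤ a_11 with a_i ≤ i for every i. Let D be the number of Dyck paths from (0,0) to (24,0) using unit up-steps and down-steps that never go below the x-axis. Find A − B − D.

Pairing 28 circle points by 14 non-crossing chords gives C_14 matchings. So A = C_14 = 2674440.
Weakly increasing sequences with a_i ≤ i biject with Dyck paths of semilength 11, so there are C_11. So B = C_11 = 58786.
A Dyck path with 12 up-steps and 12 down-steps has semilength 12, so there are C_12 of them. So D = C_12 = 208012.
A − B − D = 2674440 − 58786 − 208012 = 2407642.

2407642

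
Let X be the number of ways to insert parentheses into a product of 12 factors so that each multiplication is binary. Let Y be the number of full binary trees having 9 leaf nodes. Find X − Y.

57356

Ways to associate a product of 12 factors correspond to binary trees on 12 leaves, so the count is C_11. So X = C_11 = 58786.
A full binary tree with L leaves has L−1 internal nodes and is counted by C_{L−1}; L = 9 gives C_8. So Y = C_8 = 1430.
X − Y = 58786 − 1430 = 57356.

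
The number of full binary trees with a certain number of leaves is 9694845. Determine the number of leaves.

Full binary trees with L leaves are counted by C_{L−1}. The Catalan number equal to 9694845 is C_15.
So the index is 15, and the number of leaves is 15 + 1 = 16.

16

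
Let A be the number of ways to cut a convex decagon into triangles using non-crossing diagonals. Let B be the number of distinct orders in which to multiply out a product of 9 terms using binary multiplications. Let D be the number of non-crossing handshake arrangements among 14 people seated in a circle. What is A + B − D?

2431

A convex 10-gon is triangulated into 8 triangles, and the number of such triangulations is the Catalan number C_{10−2} = C_8. So A = C_8 = 1430.
Parenthesizations of m factors correspond to full binary trees with m leaves, counted by C_{m−1}; m = 9 gives C_8. So B = C_8 = 1430.
With 14 = 2·7 people, non-crossing handshake pairings are non-crossing perfect matchings on a circle, counted by C_7. So D = C_7 = 429.
A + B − D = 1430 + 1430 − 429 = 2431.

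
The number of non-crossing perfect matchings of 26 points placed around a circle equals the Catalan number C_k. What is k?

13

Non-crossing perfect matchings of 2n points on a circle are counted by C_n; with 26 points, n = 13.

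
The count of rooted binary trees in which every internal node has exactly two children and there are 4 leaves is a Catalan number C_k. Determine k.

3

A full binary tree with L leaves has L−1 internal nodes and is counted by C_{L−1}; L = 4 gives C_3.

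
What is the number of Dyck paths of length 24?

Paths of 12 up- and 12 down-steps that never dip below the axis are Dyck paths; their count is C_12.
C_12 = C_11 · 2(2·11+1)/(11+2) = 58786 · 46/13 = 208012.

208012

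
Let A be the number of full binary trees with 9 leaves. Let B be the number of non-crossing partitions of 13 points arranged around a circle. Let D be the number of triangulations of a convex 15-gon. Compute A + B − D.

1430

A full binary tree with L leaves has L−1 internal nodes and is counted by C_{L−1}; L = 9 gives C_8. So A = C_8 = 1430.
The non-crossing partitions of [13] form a lattice of size C_13. So B = C_13 = 742900.
A convex 15-gon is triangulated into 13 triangles, and the number of such triangulations is the Catalan number C_{15−2} = C_13. So D = C_13 = 742900.
A + B − D = 1430 + 742900 − 742900 = 1430.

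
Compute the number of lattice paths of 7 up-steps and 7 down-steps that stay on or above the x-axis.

429

A Dyck path with 7 up-steps and 7 down-steps has semilength 7, so there are C_7 of them.
C_7 = C_6 · 2(2·6+1)/(6+2) = 132 · 26/8 = 429.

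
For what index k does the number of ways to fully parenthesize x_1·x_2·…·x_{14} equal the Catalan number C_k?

13

Bracketing 14 factors into binary products is counted by C_{14−1} = C_13.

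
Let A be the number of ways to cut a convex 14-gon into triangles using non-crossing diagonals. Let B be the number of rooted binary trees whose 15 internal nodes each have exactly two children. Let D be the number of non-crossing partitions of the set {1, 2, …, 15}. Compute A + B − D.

The number of triangulations of a 14-gon is the Catalan number C_12 (index = sides − 2). So A = C_12 = 208012.
Full binary trees with n internal nodes are counted by C_n; here n = 15. So B = C_15 = 9694845.
The non-crossing partitions of [15] form a lattice of size C_15. So D = C_15 = 9694845.
A + B − D = 208012 + 9694845 − 9694845 = 208012.

208012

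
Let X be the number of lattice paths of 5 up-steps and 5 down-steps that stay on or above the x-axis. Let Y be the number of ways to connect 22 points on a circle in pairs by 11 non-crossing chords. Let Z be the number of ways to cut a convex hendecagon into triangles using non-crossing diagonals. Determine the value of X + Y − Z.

53966

A Dyck path with 5 up-steps and 5 down-steps has semilength 5, so there are C_5 of them. So X = C_5 = 42.
Non-crossing perfect matchings of 2n points on a circle are counted by C_n; with 22 points, n = 11. So Y = C_11 = 58786.
Triangulations of a convex m-gon are counted by C_{m−2}; with m = 11 this is C_9. So Z = C_9 = 4862.
X + Y − Z = 42 + 58786 − 4862 = 53966.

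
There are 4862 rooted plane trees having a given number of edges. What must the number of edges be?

Rooted ordered trees with n edges are counted by C_n. The Catalan number equal to 4862 is C_9.

9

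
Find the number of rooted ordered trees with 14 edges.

2674440

Rooted ordered trees with n edges are counted by C_n; here n = 14.
C_14 = C_13 · 2(2·13+1)/(13+2) = 742900 · 54/15 = 2674440.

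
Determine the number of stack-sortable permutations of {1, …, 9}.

By Knuth's characterisation, the stack-sortable permutations of length 9 are the 231-avoiders, numbering C_9.
C_9 = C(18,9)/10 = 48620/10 = 4862.

4862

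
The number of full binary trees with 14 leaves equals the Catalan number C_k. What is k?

13

A full binary tree with L leaves has L−1 internal nodes and is counted by C_{L−1}; L = 14 gives C_13.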